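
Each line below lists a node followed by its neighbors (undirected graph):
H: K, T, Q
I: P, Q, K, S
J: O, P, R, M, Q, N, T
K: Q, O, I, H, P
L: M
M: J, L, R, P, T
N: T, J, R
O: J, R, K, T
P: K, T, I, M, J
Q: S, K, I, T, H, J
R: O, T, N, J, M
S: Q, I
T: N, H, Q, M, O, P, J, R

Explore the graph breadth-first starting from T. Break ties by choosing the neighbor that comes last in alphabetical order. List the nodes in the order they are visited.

Visit T; enqueue R, Q, P, O, N, M, J, H → queue [R, Q, P, O, N, M, J, H]
Visit R → queue [Q, P, O, N, M, J, H]
Visit Q; enqueue S, K, I → queue [P, O, N, M, J, H, S, K, I]
Visit P → queue [O, N, M, J, H, S, K, I]
Visit O → queue [N, M, J, H, S, K, I]
Visit N → queue [M, J, H, S, K, I]
Visit M; enqueue L → queue [J, H, S, K, I, L]
Visit J → queue [H, S, K, I, L]
Visit H → queue [S, K, I, L]
Visit S → queue [K, I, L]
Visit K → queue [I, L]
Visit I → queue [L]
Visit L → queue []

T R Q P O N M J H S K I L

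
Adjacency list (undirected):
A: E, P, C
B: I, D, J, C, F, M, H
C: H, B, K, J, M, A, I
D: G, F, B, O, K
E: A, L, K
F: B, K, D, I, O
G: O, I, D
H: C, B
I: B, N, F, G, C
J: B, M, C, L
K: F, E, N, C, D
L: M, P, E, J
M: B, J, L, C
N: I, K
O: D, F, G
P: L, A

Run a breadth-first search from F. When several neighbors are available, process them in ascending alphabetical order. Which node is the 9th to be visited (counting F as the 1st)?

Visit F; enqueue B, D, I, K, O → queue [B, D, I, K, O]
Visit B; enqueue C, H, J, M → queue [D, I, K, O, C, H, J, M]
Visit D; enqueue G → queue [I, K, O, C, H, J, M, G]
Visit I; enqueue N → queue [K, O, C, H, J, M, G, N]
Visit K; enqueue E → queue [O, C, H, J, M, G, N, E]
Visit O → queue [C, H, J, M, G, N, E]
Visit C; enqueue A → queue [H, J, M, G, N, E, A]
Visit H → queue [J, M, G, N, E, A]
Visit J; enqueue L → queue [M, G, N, E, A, L]
Visit M → queue [G, N, E, A, L]
Visit G → queue [N, E, A, L]
Visit N → queue [E, A, L]
Visit E → queue [A, L]
Visit A; enqueue P → queue [L, P]
Visit L → queue [P]
Visit P → queue []

Visit order: F, B, D, I, K, O, C, H, J, M, G, N, E, A, L, P

J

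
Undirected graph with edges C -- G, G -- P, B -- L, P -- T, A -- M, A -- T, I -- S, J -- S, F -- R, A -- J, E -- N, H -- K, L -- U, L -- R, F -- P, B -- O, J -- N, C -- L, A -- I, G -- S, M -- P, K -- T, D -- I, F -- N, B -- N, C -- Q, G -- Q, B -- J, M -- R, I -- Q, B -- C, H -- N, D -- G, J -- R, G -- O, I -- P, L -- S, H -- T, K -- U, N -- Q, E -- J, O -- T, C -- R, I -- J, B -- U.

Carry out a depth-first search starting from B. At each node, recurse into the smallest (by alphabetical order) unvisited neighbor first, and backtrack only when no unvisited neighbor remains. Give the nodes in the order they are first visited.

B C G D I A J E N F P M R L S U K H T O Q

Visit B
B → C
C → G
G → D
D → I
I → A
A → J
J → E
E → N
N → F
F → P
P → M
M → R
R → L
L → S
L → U
U → K
K → H
H → T
T → O
N → Q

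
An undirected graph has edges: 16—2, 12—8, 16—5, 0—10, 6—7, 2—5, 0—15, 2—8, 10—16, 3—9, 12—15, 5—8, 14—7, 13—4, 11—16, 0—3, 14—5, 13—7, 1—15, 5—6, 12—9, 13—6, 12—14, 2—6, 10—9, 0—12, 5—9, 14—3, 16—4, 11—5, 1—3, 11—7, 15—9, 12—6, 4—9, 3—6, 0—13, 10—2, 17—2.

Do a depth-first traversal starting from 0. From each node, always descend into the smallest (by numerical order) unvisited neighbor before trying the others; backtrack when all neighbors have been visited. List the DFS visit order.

Visit 0
0 → 3
3 → 1
1 → 15
15 → 9
9 → 4
4 → 13
13 → 6
6 → 2
2 → 5
5 → 8
8 → 12
12 → 14
14 → 7
7 → 11
11 → 16
16 → 10
2 → 17

0 → 3 → 1 → 15 → 9 → 4 → 13 → 6 → 2 → 5 → 8 → 12 → 14 → 7 → 11 → 16 → 10 → 17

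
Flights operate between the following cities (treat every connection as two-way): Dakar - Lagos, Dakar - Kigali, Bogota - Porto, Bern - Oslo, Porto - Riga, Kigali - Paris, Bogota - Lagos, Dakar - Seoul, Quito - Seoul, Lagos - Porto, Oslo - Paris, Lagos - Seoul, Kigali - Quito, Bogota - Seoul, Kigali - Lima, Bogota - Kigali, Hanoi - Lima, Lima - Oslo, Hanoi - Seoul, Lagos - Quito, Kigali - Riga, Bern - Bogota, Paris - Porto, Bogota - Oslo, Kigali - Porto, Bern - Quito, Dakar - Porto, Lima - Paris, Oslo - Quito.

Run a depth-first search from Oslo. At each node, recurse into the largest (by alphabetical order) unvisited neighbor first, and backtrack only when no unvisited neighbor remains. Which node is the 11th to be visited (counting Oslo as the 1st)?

Dakar

Visit Oslo
Oslo → Quito
Quito → Seoul
Seoul → Lagos
Lagos → Porto
Porto → Riga
Riga → Kigali
Kigali → Paris
Paris → Lima
Lima → Hanoi
Kigali → Dakar
Kigali → Bogota
Bogota → Bern

Visit order: Oslo, Quito, Seoul, Lagos, Porto, Riga, Kigali, Paris, Lima, Hanoi, Dakar, Bogota, Bern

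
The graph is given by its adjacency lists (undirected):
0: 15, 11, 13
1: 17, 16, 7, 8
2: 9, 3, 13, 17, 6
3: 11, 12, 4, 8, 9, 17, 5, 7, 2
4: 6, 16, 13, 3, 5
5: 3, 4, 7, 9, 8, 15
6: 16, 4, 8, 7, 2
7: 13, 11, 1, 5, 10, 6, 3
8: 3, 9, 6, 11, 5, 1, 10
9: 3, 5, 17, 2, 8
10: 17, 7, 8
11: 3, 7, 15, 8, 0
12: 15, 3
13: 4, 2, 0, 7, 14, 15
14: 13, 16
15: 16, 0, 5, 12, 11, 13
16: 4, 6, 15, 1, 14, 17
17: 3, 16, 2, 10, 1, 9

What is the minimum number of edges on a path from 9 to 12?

2

Level 0: 9
Level 1: 2, 3, 5, 8, 17
Level 2: 1, 4, 6, 7, 10, 11, 12, 13, 15, 16
Level 3: 0, 14
12 first appears at level 2.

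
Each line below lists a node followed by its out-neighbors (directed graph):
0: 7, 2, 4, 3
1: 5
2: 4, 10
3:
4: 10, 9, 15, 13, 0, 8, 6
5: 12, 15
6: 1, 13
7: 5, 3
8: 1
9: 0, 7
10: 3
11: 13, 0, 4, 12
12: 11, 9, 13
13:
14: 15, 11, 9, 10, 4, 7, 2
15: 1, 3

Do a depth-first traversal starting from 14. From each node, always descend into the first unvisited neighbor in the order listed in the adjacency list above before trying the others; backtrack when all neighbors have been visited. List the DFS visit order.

Visit 14
14 → 15
15 → 1
1 → 5
5 → 12
12 → 11
11 → 13
11 → 0
0 → 7
7 → 3
0 → 2
2 → 4
4 → 10
4 → 9
4 → 8
4 → 6

14 → 15 → 1 → 5 → 12 → 11 → 13 → 0 → 7 → 3 → 2 → 4 → 10 → 9 → 8 → 6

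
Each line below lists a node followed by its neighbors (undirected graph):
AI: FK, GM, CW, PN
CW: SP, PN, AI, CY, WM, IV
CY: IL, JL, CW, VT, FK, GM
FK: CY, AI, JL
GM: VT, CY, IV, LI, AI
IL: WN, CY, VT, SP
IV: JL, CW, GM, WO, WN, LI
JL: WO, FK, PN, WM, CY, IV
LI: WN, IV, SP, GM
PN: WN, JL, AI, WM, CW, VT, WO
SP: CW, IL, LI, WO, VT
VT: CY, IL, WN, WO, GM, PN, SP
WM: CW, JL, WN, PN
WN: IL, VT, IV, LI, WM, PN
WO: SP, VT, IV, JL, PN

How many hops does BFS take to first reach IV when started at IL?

2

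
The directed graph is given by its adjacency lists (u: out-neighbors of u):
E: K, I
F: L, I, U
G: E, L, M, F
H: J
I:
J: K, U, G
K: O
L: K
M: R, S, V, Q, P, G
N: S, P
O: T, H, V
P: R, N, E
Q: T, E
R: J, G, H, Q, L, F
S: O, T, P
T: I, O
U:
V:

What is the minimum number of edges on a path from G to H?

Level 0: G
Level 1: E, F, L, M
Level 2: I, K, P, Q, R, S, U, V
Level 3: H, J, N, O, T
H first appears at level 3.

3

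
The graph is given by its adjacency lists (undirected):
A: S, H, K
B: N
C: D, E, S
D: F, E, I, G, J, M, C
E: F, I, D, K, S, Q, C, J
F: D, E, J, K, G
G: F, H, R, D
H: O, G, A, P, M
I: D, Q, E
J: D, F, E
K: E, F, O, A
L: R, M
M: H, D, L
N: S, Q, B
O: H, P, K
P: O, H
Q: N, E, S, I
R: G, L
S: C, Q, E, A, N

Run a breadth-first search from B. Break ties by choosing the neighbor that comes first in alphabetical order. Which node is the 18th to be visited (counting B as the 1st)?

R

Visit B; enqueue N → queue [N]
Visit N; enqueue Q, S → queue [Q, S]
Visit Q; enqueue E, I → queue [S, E, I]
Visit S; enqueue A, C → queue [E, I, A, C]
Visit E; enqueue D, F, J, K → queue [I, A, C, D, F, J, K]
Visit I → queue [A, C, D, F, J, K]
Visit A; enqueue H → queue [C, D, F, J, K, H]
Visit C → queue [D, F, J, K, H]
Visit D; enqueue G, M → queue [F, J, K, H, G, M]
Visit F → queue [J, K, H, G, M]
Visit J → queue [K, H, G, M]
Visit K; enqueue O → queue [H, G, M, O]
Visit H; enqueue P → queue [G, M, O, P]
Visit G; enqueue R → queue [M, O, P, R]
Visit M; enqueue L → queue [O, P, R, L]
Visit O → queue [P, R, L]
Visit P → queue [R, L]
Visit R → queue [L]
Visit L → queue []

Visit order: B, N, Q, S, E, I, A, C, D, F, J, K, H, G, M, O, P, R, L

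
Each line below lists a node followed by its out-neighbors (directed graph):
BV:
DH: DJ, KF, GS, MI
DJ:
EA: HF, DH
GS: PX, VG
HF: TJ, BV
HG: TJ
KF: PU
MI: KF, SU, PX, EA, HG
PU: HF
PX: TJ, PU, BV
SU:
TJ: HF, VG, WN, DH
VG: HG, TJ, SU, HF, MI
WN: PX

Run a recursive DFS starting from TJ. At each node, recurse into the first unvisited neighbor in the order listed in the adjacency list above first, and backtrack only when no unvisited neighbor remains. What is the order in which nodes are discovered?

TJ HF BV VG HG SU MI KF PU PX EA DH DJ GS WN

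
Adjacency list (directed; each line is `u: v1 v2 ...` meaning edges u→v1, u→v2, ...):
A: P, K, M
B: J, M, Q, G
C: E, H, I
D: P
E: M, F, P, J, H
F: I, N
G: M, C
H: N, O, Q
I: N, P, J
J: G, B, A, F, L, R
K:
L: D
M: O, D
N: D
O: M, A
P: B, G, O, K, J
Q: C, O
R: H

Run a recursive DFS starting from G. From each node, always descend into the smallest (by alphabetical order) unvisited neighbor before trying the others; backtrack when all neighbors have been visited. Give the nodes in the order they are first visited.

G C E F I J A K M D P B Q O L R H N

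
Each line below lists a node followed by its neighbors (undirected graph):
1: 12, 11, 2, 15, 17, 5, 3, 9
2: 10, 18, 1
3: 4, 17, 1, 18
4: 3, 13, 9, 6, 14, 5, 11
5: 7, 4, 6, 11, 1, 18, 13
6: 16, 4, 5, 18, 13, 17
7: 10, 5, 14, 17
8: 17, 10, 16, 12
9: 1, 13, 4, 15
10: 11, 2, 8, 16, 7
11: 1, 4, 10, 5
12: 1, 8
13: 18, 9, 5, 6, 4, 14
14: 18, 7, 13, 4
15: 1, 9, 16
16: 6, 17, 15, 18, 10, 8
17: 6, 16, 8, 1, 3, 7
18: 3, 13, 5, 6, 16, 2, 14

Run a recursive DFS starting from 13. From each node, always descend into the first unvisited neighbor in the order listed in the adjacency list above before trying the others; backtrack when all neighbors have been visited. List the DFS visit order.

13 -> 18 -> 3 -> 4 -> 9 -> 1 -> 12 -> 8 -> 17 -> 6 -> 16 -> 15 -> 10 -> 11 -> 5 -> 7 -> 14 -> 2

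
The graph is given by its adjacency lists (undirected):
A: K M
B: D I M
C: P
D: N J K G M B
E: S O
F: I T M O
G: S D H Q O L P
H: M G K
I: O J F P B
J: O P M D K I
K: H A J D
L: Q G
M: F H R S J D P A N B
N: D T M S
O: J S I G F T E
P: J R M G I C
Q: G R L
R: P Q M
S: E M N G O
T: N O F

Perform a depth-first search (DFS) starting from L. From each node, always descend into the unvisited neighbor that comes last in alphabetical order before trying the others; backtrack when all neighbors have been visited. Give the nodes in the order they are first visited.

L → Q → R → P → M → S → O → T → N → D → K → J → I → F → B → H → G → A → E → C

Visit L
L → Q
Q → R
R → P
P → M
M → S
S → O
O → T
T → N
N → D
D → K
K → J
J → I
I → F
I → B
K → H
H → G
K → A
O → E
P → C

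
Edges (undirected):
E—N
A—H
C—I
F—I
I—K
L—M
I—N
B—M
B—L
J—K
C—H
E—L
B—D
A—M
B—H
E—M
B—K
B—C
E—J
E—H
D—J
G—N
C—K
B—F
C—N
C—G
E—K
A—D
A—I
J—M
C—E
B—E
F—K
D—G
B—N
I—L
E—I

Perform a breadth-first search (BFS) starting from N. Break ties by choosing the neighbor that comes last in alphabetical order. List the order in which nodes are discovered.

N -> I -> G -> E -> C -> B -> L -> K -> F -> A -> D -> M -> J -> H

Visit N; enqueue I, G, E, C, B → queue [I, G, E, C, B]
Visit I; enqueue L, K, F, A → queue [G, E, C, B, L, K, F, A]
Visit G; enqueue D → queue [E, C, B, L, K, F, A, D]
Visit E; enqueue M, J, H → queue [C, B, L, K, F, A, D, M, J, H]
Visit C → queue [B, L, K, F, A, D, M, J, H]
Visit B → queue [L, K, F, A, D, M, J, H]
Visit L → queue [K, F, A, D, M, J, H]
Visit K → queue [F, A, D, M, J, H]
Visit F → queue [A, D, M, J, H]
Visit A → queue [D, M, J, H]
Visit D → queue [M, J, H]
Visit M → queue [J, H]
Visit J → queue [H]
Visit H → queue []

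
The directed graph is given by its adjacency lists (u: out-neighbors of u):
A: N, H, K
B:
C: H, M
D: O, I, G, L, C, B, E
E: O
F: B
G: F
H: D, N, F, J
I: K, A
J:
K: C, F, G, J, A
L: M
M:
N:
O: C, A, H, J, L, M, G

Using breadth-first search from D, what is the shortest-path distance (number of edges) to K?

2

Level 0: D
Level 1: B, C, E, G, I, L, O
Level 2: A, F, H, J, K, M
Level 3: N
K first appears at level 2.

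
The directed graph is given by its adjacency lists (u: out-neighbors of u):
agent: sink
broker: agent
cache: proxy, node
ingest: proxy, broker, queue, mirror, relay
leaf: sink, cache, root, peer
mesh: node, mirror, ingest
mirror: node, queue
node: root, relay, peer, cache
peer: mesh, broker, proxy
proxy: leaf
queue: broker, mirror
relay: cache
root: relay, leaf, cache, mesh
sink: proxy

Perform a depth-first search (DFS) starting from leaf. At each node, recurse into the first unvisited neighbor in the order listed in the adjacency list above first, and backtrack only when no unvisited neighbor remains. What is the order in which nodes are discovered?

Visit leaf
leaf → sink
sink → proxy
leaf → cache
cache → node
node → root
root → relay
root → mesh
mesh → mirror
mirror → queue
queue → broker
broker → agent
mesh → ingest
node → peer

leaf -> sink -> proxy -> cache -> node -> root -> relay -> mesh -> mirror -> queue -> broker -> agent -> ingest -> peer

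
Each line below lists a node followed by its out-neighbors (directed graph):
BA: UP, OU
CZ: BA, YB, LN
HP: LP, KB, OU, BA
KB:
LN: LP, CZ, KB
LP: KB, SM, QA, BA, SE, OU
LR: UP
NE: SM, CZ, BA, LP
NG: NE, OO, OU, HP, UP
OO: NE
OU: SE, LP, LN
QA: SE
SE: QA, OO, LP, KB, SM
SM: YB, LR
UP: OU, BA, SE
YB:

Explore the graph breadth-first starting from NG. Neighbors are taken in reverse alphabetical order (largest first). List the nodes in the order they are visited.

Visit NG; enqueue UP, OU, OO, NE, HP → queue [UP, OU, OO, NE, HP]
Visit UP; enqueue SE, BA → queue [OU, OO, NE, HP, SE, BA]
Visit OU; enqueue LP, LN → queue [OO, NE, HP, SE, BA, LP, LN]
Visit OO → queue [NE, HP, SE, BA, LP, LN]
Visit NE; enqueue SM, CZ → queue [HP, SE, BA, LP, LN, SM, CZ]
Visit HP; enqueue KB → queue [SE, BA, LP, LN, SM, CZ, KB]
Visit SE; enqueue QA → queue [BA, LP, LN, SM, CZ, KB, QA]
Visit BA → queue [LP, LN, SM, CZ, KB, QA]
Visit LP → queue [LN, SM, CZ, KB, QA]
Visit LN → queue [SM, CZ, KB, QA]
Visit SM; enqueue YB, LR → queue [CZ, KB, QA, YB, LR]
Visit CZ → queue [KB, QA, YB, LR]
Visit KB → queue [QA, YB, LR]
Visit QA → queue [YB, LR]
Visit YB → queue [LR]
Visit LR → queue []

NG -> UP -> OU -> OO -> NE -> HP -> SE -> BA -> LP -> LN -> SM -> CZ -> KB -> QA -> YB -> LR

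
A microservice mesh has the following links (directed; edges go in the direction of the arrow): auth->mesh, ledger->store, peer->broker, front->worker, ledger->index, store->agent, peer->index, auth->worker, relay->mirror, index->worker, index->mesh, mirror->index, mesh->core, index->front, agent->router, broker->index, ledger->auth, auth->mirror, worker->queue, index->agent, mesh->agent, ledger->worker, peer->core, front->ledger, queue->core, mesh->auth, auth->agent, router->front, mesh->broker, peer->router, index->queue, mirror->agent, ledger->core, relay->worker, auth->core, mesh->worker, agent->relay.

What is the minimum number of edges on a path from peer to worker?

2

Level 0: peer
Level 1: broker, core, index, router
Level 2: agent, front, mesh, queue, worker
Level 3: auth, ledger, relay
Level 4: mirror, store
worker first appears at level 2.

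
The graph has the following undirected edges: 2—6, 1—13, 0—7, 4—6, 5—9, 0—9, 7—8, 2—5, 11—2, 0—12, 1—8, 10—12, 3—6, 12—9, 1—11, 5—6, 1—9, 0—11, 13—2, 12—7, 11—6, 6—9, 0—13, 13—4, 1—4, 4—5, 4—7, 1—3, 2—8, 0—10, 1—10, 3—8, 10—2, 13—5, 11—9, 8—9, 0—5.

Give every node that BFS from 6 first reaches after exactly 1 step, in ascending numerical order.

Level 0: 6
Level 1: 2, 3, 4, 5, 9, 11
Level 2: 0, 1, 7, 8, 10, 12, 13

2, 3, 4, 5, 9, 11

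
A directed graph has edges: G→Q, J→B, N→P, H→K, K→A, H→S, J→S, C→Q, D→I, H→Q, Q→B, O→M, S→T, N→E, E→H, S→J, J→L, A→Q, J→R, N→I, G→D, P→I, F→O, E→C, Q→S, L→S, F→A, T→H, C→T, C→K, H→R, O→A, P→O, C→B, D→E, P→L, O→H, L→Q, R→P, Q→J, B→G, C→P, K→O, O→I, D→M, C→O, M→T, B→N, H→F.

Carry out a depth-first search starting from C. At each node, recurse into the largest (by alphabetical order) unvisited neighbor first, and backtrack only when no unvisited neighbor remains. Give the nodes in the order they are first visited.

C -> T -> H -> S -> J -> R -> P -> O -> M -> I -> A -> Q -> B -> N -> E -> G -> D -> L -> K -> F

Visit C
C → T
T → H
H → S
S → J
J → R
R → P
P → O
O → M
O → I
O → A
A → Q
Q → B
B → N
N → E
B → G
G → D
P → L
H → K
H → F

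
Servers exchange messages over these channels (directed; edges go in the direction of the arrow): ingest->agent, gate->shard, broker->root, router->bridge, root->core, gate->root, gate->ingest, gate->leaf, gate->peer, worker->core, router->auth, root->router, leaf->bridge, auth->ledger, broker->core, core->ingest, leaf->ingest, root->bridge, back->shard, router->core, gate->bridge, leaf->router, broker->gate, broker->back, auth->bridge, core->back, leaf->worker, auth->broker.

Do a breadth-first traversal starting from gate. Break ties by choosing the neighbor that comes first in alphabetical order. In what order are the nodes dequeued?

Visit gate; enqueue bridge, ingest, leaf, peer, root, shard → queue [bridge, ingest, leaf, peer, root, shard]
Visit bridge → queue [ingest, leaf, peer, root, shard]
Visit ingest; enqueue agent → queue [leaf, peer, root, shard, agent]
Visit leaf; enqueue router, worker → queue [peer, root, shard, agent, router, worker]
Visit peer → queue [root, shard, agent, router, worker]
Visit root; enqueue core → queue [shard, agent, router, worker, core]
Visit shard → queue [agent, router, worker, core]
Visit agent → queue [router, worker, core]
Visit router; enqueue auth → queue [worker, core, auth]
Visit worker → queue [core, auth]
Visit core; enqueue back → queue [auth, back]
Visit auth; enqueue broker, ledger → queue [back, broker, ledger]
Visit back → queue [broker, ledger]
Visit broker → queue [ledger]
Visit ledger → queue []

gate, bridge, ingest, leaf, peer, root, shard, agent, router, worker, core, auth, back, broker, ledger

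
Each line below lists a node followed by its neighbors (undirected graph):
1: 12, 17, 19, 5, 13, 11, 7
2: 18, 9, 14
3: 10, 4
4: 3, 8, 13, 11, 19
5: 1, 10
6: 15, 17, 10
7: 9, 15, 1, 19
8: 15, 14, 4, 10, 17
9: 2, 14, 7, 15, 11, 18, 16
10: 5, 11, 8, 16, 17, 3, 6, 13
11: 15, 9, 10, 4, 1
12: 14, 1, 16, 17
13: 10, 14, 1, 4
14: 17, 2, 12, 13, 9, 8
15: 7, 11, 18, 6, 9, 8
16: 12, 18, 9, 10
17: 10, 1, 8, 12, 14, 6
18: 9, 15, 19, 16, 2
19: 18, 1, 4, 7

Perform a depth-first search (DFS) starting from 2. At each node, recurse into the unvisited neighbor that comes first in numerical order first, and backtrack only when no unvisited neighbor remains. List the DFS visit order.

2, 9, 7, 1, 5, 10, 3, 4, 8, 14, 12, 16, 18, 15, 6, 17, 11, 19, 13

Visit 2
2 → 9
9 → 7
7 → 1
1 → 5
5 → 10
10 → 3
3 → 4
4 → 8
8 → 14
14 → 12
12 → 16
16 → 18
18 → 15
15 → 6
6 → 17
15 → 11
18 → 19
14 → 13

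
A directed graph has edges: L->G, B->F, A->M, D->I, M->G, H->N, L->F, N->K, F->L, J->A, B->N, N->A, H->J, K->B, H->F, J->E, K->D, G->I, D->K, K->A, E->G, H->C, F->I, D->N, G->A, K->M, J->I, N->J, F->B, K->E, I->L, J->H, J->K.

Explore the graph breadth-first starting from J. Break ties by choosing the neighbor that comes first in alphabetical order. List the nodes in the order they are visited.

Visit J; enqueue A, E, H, I, K → queue [A, E, H, I, K]
Visit A; enqueue M → queue [E, H, I, K, M]
Visit E; enqueue G → queue [H, I, K, M, G]
Visit H; enqueue C, F, N → queue [I, K, M, G, C, F, N]
Visit I; enqueue L → queue [K, M, G, C, F, N, L]
Visit K; enqueue B, D → queue [M, G, C, F, N, L, B, D]
Visit M → queue [G, C, F, N, L, B, D]
Visit G → queue [C, F, N, L, B, D]
Visit C → queue [F, N, L, B, D]
Visit F → queue [N, L, B, D]
Visit N → queue [L, B, D]
Visit L → queue [B, D]
Visit B → queue [D]
Visit D → queue []

J, A, E, H, I, K, M, G, C, F, N, L, B, D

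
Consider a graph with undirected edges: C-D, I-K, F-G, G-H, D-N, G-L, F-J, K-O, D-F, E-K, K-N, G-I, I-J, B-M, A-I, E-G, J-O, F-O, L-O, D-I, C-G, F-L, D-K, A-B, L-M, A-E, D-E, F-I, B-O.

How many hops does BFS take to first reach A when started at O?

2

Level 0: O
Level 1: B, F, J, K, L
Level 2: A, D, E, G, I, M, N
Level 3: C, H
A first appears at level 2.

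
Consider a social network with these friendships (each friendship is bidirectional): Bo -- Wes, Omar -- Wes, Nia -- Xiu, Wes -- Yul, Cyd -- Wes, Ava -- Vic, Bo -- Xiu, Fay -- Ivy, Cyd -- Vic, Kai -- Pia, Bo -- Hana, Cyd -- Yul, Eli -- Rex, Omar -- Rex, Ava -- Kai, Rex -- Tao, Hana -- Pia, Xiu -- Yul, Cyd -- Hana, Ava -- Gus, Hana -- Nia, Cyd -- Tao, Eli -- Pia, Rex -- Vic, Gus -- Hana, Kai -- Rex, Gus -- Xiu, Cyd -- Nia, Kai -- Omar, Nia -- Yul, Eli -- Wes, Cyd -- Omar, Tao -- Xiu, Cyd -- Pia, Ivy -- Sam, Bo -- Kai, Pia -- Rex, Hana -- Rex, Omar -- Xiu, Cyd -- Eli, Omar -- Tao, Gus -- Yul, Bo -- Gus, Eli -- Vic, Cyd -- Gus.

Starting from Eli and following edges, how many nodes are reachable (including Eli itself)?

BFS from Eli visits: Eli, Wes, Vic, Rex, Pia, Cyd, Yul, Omar, Bo, Ava, Tao, Kai, Hana, Nia, Gus, Xiu
Reachable nodes: 16 of 19 total.

16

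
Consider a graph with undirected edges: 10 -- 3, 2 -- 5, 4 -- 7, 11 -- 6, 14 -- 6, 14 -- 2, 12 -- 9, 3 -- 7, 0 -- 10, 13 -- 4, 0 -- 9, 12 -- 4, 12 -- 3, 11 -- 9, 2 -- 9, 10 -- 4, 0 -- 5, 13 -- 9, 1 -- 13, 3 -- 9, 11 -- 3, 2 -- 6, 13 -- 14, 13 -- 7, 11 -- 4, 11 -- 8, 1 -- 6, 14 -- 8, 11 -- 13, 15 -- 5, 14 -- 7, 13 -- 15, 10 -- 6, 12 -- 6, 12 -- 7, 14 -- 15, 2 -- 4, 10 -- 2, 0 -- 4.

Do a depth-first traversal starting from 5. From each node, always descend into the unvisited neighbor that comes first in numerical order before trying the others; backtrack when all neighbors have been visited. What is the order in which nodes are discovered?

Visit 5
5 → 0
0 → 4
4 → 2
2 → 6
6 → 1
1 → 13
13 → 7
7 → 3
3 → 9
9 → 11
11 → 8
8 → 14
14 → 15
9 → 12
3 → 10

5 -> 0 -> 4 -> 2 -> 6 -> 1 -> 13 -> 7 -> 3 -> 9 -> 11 -> 8 -> 14 -> 15 -> 12 -> 10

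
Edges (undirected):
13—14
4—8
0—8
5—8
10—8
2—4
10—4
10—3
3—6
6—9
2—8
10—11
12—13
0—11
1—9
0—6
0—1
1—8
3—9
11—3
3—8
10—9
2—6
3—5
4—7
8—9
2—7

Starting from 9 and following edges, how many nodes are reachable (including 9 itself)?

BFS from 9 visits: 9, 1, 3, 6, 8, 10, 0, 5, 11, 2, 4, 7
Reachable nodes: 12 of 15 total.

12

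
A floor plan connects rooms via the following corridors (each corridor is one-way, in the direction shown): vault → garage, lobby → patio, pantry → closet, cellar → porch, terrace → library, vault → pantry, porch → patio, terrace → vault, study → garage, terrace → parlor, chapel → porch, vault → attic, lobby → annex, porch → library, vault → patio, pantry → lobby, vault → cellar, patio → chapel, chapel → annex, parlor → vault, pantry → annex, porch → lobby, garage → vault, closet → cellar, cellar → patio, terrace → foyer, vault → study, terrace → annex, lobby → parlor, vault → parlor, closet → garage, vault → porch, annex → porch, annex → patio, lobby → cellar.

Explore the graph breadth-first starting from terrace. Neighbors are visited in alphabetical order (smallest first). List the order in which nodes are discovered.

terrace, annex, foyer, library, parlor, vault, patio, porch, attic, cellar, garage, pantry, study, chapel, lobby, closet

Visit terrace; enqueue annex, foyer, library, parlor, vault → queue [annex, foyer, library, parlor, vault]
Visit annex; enqueue patio, porch → queue [foyer, library, parlor, vault, patio, porch]
Visit foyer → queue [library, parlor, vault, patio, porch]
Visit library → queue [parlor, vault, patio, porch]
Visit parlor → queue [vault, patio, porch]
Visit vault; enqueue attic, cellar, garage, pantry, study → queue [patio, porch, attic, cellar, garage, pantry, study]
Visit patio; enqueue chapel → queue [porch, attic, cellar, garage, pantry, study, chapel]
Visit porch; enqueue lobby → queue [attic, cellar, garage, pantry, study, chapel, lobby]
Visit attic → queue [cellar, garage, pantry, study, chapel, lobby]
Visit cellar → queue [garage, pantry, study, chapel, lobby]
Visit garage → queue [pantry, study, chapel, lobby]
Visit pantry; enqueue closet → queue [study, chapel, lobby, closet]
Visit study → queue [chapel, lobby, closet]
Visit chapel → queue [lobby, closet]
Visit lobby → queue [closet]
Visit closet → queue []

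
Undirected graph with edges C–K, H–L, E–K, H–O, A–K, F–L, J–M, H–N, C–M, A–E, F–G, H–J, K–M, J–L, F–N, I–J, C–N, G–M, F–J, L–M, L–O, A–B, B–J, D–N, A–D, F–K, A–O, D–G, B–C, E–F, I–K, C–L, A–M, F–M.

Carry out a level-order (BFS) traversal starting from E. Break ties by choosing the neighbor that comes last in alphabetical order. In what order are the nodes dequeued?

E -> K -> F -> A -> M -> I -> C -> N -> L -> J -> G -> O -> D -> B -> H

Visit E; enqueue K, F, A → queue [K, F, A]
Visit K; enqueue M, I, C → queue [F, A, M, I, C]
Visit F; enqueue N, L, J, G → queue [A, M, I, C, N, L, J, G]
Visit A; enqueue O, D, B → queue [M, I, C, N, L, J, G, O, D, B]
Visit M → queue [I, C, N, L, J, G, O, D, B]
Visit I → queue [C, N, L, J, G, O, D, B]
Visit C → queue [N, L, J, G, O, D, B]
Visit N; enqueue H → queue [L, J, G, O, D, B, H]
Visit L → queue [J, G, O, D, B, H]
Visit J → queue [G, O, D, B, H]
Visit G → queue [O, D, B, H]
Visit O → queue [D, B, H]
Visit D → queue [B, H]
Visit B → queue [H]
Visit H → queue []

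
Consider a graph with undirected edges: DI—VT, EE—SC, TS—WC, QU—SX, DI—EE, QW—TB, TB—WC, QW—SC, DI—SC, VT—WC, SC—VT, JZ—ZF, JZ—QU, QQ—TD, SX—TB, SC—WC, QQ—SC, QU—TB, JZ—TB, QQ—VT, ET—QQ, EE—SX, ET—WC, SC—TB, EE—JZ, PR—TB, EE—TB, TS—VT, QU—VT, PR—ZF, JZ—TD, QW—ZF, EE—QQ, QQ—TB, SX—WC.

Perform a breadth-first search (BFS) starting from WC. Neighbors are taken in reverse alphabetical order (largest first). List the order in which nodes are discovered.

Visit WC; enqueue VT, TS, TB, SX, SC, ET → queue [VT, TS, TB, SX, SC, ET]
Visit VT; enqueue QU, QQ, DI → queue [TS, TB, SX, SC, ET, QU, QQ, DI]
Visit TS → queue [TB, SX, SC, ET, QU, QQ, DI]
Visit TB; enqueue QW, PR, JZ, EE → queue [SX, SC, ET, QU, QQ, DI, QW, PR, JZ, EE]
Visit SX → queue [SC, ET, QU, QQ, DI, QW, PR, JZ, EE]
Visit SC → queue [ET, QU, QQ, DI, QW, PR, JZ, EE]
Visit ET → queue [QU, QQ, DI, QW, PR, JZ, EE]
Visit QU → queue [QQ, DI, QW, PR, JZ, EE]
Visit QQ; enqueue TD → queue [DI, QW, PR, JZ, EE, TD]
Visit DI → queue [QW, PR, JZ, EE, TD]
Visit QW; enqueue ZF → queue [PR, JZ, EE, TD, ZF]
Visit PR → queue [JZ, EE, TD, ZF]
Visit JZ → queue [EE, TD, ZF]
Visit EE → queue [TD, ZF]
Visit TD → queue [ZF]
Visit ZF → queue []

WC → VT → TS → TB → SX → SC → ET → QU → QQ → DI → QW → PR → JZ → EE → TD → ZF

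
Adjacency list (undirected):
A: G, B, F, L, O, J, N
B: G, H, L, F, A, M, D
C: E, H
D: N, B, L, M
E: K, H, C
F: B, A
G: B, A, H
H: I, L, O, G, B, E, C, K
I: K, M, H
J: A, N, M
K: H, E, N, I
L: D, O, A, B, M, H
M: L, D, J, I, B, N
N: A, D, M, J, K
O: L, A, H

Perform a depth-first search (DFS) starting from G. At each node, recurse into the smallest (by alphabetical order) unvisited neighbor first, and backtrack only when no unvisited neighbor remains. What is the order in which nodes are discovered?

G, A, B, D, L, H, C, E, K, I, M, J, N, O, F

Visit G
G → A
A → B
B → D
D → L
L → H
H → C
C → E
E → K
K → I
I → M
M → J
J → N
H → O
B → F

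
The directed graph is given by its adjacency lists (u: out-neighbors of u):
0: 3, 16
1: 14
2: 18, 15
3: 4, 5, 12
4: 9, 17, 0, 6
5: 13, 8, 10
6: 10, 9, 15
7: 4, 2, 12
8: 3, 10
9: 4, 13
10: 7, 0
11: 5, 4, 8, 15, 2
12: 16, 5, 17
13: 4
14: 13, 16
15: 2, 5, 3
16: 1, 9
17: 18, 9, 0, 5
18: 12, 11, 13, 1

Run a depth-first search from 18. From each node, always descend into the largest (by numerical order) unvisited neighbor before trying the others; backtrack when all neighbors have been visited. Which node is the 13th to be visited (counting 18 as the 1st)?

2

Visit 18
18 → 13
13 → 4
4 → 17
17 → 9
17 → 5
5 → 10
10 → 7
7 → 12
12 → 16
16 → 1
1 → 14
7 → 2
2 → 15
15 → 3
10 → 0
5 → 8
4 → 6
18 → 11

Visit order: 18, 13, 4, 17, 9, 5, 10, 7, 12, 16, 1, 14, 2, 15, 3, 0, 8, 6, 11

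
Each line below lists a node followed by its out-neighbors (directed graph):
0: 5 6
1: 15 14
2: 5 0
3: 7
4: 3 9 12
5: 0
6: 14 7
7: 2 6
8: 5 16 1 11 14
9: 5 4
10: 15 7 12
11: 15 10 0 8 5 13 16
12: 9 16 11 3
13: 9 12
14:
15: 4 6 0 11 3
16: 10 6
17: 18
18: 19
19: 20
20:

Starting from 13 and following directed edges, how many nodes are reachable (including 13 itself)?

BFS from 13 visits: 13, 12, 9, 16, 11, 3, 5, 4, 10, 6, 15, 8, 0, 7, 14, 1, 2
Reachable nodes: 17 of 21 total.

17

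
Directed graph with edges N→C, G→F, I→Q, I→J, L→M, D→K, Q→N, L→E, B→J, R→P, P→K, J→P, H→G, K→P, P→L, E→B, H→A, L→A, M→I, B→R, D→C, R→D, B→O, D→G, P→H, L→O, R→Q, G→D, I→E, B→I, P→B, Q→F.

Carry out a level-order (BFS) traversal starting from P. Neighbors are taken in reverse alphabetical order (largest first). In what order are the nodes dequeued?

P, L, K, H, B, O, M, E, A, G, R, J, I, F, D, Q, C, N

Visit P; enqueue L, K, H, B → queue [L, K, H, B]
Visit L; enqueue O, M, E, A → queue [K, H, B, O, M, E, A]
Visit K → queue [H, B, O, M, E, A]
Visit H; enqueue G → queue [B, O, M, E, A, G]
Visit B; enqueue R, J, I → queue [O, M, E, A, G, R, J, I]
Visit O → queue [M, E, A, G, R, J, I]
Visit M → queue [E, A, G, R, J, I]
Visit E → queue [A, G, R, J, I]
Visit A → queue [G, R, J, I]
Visit G; enqueue F, D → queue [R, J, I, F, D]
Visit R; enqueue Q → queue [J, I, F, D, Q]
Visit J → queue [I, F, D, Q]
Visit I → queue [F, D, Q]
Visit F → queue [D, Q]
Visit D; enqueue C → queue [Q, C]
Visit Q; enqueue N → queue [C, N]
Visit C → queue [N]
Visit N → queue []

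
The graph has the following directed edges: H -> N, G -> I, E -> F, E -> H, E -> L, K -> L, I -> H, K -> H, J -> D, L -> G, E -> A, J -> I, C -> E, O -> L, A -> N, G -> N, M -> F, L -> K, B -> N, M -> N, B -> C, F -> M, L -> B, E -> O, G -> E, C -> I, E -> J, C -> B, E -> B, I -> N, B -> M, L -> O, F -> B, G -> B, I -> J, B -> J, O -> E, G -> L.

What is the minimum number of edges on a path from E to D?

2

Level 0: E
Level 1: A, B, F, H, J, L, O
Level 2: C, D, G, I, K, M, N
D first appears at level 2.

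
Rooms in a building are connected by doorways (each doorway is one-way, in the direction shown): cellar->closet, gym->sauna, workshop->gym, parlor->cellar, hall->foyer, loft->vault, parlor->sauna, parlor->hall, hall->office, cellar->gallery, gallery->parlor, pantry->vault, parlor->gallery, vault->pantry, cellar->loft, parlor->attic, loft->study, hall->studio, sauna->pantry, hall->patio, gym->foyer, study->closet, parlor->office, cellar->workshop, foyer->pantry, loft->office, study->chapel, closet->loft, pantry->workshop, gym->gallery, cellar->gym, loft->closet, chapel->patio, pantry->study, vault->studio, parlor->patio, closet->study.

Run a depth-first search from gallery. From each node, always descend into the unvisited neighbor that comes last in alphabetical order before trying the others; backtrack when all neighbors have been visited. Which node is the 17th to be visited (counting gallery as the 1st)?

Visit gallery
gallery → parlor
parlor → sauna
sauna → pantry
pantry → workshop
workshop → gym
gym → foyer
pantry → vault
vault → studio
pantry → study
study → closet
closet → loft
loft → office
study → chapel
chapel → patio
parlor → hall
parlor → cellar
parlor → attic

Visit order: gallery, parlor, sauna, pantry, workshop, gym, foyer, vault, studio, study, closet, loft, office, chapel, patio, hall, cellar, attic

cellar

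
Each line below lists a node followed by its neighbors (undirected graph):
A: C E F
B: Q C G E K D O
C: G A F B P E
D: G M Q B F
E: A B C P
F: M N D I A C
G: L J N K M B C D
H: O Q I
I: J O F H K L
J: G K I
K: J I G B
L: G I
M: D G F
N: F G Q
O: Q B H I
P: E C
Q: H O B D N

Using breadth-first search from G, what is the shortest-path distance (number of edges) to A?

2

Level 0: G
Level 1: B, C, D, J, K, L, M, N
Level 2: A, E, F, I, O, P, Q
Level 3: H
A first appears at level 2.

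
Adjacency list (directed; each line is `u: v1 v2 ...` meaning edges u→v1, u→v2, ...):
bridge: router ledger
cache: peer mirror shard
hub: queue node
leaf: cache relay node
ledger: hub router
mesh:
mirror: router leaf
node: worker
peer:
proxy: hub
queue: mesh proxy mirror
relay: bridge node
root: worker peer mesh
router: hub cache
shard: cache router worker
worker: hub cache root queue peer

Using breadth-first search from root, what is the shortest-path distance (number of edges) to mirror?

3

Level 0: root
Level 1: mesh, peer, worker
Level 2: cache, hub, queue
Level 3: mirror, node, proxy, shard
Level 4: leaf, router
Level 5: relay
Level 6: bridge
Level 7: ledger
mirror first appears at level 3.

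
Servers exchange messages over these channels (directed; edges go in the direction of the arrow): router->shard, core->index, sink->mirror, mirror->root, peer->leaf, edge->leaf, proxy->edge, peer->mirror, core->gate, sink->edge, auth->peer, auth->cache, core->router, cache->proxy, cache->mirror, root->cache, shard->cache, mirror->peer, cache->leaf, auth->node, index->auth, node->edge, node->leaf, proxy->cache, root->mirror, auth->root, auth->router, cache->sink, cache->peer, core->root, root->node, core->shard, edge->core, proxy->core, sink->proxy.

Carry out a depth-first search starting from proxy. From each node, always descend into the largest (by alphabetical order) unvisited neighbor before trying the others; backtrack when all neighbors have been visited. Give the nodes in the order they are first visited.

Visit proxy
proxy → edge
edge → leaf
edge → core
core → shard
shard → cache
cache → sink
sink → mirror
mirror → root
root → node
mirror → peer
core → router
core → index
index → auth
core → gate

proxy → edge → leaf → core → shard → cache → sink → mirror → root → node → peer → router → index → auth → gate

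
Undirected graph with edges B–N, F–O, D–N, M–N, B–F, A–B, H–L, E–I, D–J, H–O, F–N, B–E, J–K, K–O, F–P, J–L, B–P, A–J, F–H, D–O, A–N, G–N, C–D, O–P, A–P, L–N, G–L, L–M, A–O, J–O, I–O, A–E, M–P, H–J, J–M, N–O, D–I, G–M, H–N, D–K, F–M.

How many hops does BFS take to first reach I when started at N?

Level 0: N
Level 1: A, B, D, F, G, H, L, M, O
Level 2: C, E, I, J, K, P
I first appears at level 2.

2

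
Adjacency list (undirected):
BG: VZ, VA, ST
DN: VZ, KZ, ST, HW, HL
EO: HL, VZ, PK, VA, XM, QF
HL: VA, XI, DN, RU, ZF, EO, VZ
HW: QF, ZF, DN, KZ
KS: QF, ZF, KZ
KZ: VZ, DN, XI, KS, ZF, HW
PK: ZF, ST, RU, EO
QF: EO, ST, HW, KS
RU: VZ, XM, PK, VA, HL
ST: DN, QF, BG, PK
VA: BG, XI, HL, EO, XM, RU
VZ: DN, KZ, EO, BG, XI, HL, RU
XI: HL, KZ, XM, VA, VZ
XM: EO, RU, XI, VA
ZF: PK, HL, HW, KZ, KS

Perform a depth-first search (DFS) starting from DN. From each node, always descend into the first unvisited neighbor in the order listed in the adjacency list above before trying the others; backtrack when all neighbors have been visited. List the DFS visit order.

DN -> VZ -> KZ -> XI -> HL -> VA -> BG -> ST -> QF -> EO -> PK -> ZF -> HW -> KS -> RU -> XM

Visit DN
DN → VZ
VZ → KZ
KZ → XI
XI → HL
HL → VA
VA → BG
BG → ST
ST → QF
QF → EO
EO → PK
PK → ZF
ZF → HW
ZF → KS
PK → RU
RU → XM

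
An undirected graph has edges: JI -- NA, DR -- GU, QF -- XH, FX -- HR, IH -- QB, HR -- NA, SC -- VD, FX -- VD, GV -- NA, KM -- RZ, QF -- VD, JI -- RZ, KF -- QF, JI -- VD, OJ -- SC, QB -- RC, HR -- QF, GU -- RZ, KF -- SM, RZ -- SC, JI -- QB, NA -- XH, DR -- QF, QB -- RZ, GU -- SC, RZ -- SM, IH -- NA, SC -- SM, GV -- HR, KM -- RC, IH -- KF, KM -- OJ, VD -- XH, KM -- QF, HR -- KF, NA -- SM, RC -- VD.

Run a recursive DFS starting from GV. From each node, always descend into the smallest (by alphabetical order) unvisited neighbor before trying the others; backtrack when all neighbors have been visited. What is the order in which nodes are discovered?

GV, HR, FX, VD, JI, NA, IH, KF, QF, DR, GU, RZ, KM, OJ, SC, SM, RC, QB, XH

Visit GV
GV → HR
HR → FX
FX → VD
VD → JI
JI → NA
NA → IH
IH → KF
KF → QF
QF → DR
DR → GU
GU → RZ
RZ → KM
KM → OJ
OJ → SC
SC → SM
KM → RC
RC → QB
QF → XH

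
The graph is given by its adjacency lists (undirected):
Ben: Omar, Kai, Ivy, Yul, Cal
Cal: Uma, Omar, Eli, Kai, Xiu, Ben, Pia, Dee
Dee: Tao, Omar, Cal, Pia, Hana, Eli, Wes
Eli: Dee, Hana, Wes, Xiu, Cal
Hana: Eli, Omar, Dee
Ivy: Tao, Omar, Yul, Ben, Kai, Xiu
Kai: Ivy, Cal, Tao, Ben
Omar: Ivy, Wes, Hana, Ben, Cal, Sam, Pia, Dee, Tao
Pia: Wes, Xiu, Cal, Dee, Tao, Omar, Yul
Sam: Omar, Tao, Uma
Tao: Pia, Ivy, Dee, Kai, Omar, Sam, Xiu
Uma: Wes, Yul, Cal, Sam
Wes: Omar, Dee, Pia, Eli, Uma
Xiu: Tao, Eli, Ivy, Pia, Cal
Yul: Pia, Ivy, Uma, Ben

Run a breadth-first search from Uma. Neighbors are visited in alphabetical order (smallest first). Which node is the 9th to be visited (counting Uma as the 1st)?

Visit Uma; enqueue Cal, Sam, Wes, Yul → queue [Cal, Sam, Wes, Yul]
Visit Cal; enqueue Ben, Dee, Eli, Kai, Omar, Pia, Xiu → queue [Sam, Wes, Yul, Ben, Dee, Eli, Kai, Omar, Pia, Xiu]
Visit Sam; enqueue Tao → queue [Wes, Yul, Ben, Dee, Eli, Kai, Omar, Pia, Xiu, Tao]
Visit Wes → queue [Yul, Ben, Dee, Eli, Kai, Omar, Pia, Xiu, Tao]
Visit Yul; enqueue Ivy → queue [Ben, Dee, Eli, Kai, Omar, Pia, Xiu, Tao, Ivy]
Visit Ben → queue [Dee, Eli, Kai, Omar, Pia, Xiu, Tao, Ivy]
Visit Dee; enqueue Hana → queue [Eli, Kai, Omar, Pia, Xiu, Tao, Ivy, Hana]
Visit Eli → queue [Kai, Omar, Pia, Xiu, Tao, Ivy, Hana]
Visit Kai → queue [Omar, Pia, Xiu, Tao, Ivy, Hana]
Visit Omar → queue [Pia, Xiu, Tao, Ivy, Hana]
Visit Pia → queue [Xiu, Tao, Ivy, Hana]
Visit Xiu → queue [Tao, Ivy, Hana]
Visit Tao → queue [Ivy, Hana]
Visit Ivy → queue [Hana]
Visit Hana → queue []

Visit order: Uma, Cal, Sam, Wes, Yul, Ben, Dee, Eli, Kai, Omar, Pia, Xiu, Tao, Ivy, Hana

Kai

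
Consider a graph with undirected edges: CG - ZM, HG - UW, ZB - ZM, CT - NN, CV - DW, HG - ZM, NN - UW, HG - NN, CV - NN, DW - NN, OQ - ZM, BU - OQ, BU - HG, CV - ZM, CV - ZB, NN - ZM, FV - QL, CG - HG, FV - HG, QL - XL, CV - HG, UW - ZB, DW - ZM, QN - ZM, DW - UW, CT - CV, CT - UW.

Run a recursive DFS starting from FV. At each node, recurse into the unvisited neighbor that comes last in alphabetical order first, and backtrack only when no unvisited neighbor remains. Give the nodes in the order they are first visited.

FV → QL → XL → HG → ZM → ZB → UW → NN → DW → CV → CT → QN → OQ → BU → CG

Visit FV
FV → QL
QL → XL
FV → HG
HG → ZM
ZM → ZB
ZB → UW
UW → NN
NN → DW
DW → CV
CV → CT
ZM → QN
ZM → OQ
OQ → BU
ZM → CG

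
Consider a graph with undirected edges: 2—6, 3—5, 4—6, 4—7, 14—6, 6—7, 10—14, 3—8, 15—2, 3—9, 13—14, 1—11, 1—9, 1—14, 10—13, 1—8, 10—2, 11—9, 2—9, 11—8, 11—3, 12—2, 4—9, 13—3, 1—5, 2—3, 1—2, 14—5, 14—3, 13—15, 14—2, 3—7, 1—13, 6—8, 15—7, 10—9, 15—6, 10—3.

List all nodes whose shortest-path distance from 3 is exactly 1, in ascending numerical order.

Level 0: 3
Level 1: 2, 5, 7, 8, 9, 10, 11, 13, 14
Level 2: 1, 4, 6, 12, 15

2, 5, 7, 8, 9, 10, 11, 13, 14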